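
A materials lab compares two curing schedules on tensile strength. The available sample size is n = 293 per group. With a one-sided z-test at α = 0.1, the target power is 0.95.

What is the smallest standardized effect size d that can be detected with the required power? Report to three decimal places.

d ≈ 0.242

Required noncentrality: δ = z_{0.1} + z_{0.05} = 1.282 + 1.645 = 2.926.
δ = d·√(n/2) ⇒ d = δ/√(n/2) = 2.926/√(293/2) = 0.2418.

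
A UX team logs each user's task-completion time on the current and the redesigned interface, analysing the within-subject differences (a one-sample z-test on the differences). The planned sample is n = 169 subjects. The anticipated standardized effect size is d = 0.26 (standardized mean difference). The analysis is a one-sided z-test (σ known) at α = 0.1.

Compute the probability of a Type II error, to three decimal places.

Noncentrality parameter: δ = d·√n = 0.26 × √169 = 3.3800
Critical value for a one-sided test at α = 0.1: z_α = 1.282.
Power = Φ(δ − 1.282) = Φ(2.098) = 0.9821.
Type II error: β = 1 − power = 1 − 0.9821 = 0.0179.

β ≈ 0.018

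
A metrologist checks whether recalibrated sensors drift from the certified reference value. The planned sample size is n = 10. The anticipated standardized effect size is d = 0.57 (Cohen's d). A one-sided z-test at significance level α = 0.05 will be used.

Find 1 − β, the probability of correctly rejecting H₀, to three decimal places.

Noncentrality parameter: δ = d·√n = 0.57 × √10 = 1.8025
Critical value for a one-sided test at α = 0.05: z_α = 1.645.
Power = P(Z > 1.645 − δ) = Φ(0.158) = 0.5626.

Power ≈ 0.563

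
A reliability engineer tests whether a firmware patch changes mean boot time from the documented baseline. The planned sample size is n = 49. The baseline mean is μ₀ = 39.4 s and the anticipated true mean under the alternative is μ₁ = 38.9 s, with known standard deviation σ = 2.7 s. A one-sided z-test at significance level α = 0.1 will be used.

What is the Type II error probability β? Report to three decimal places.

Standardized effect: d = |μ₁ − μ₀| / σ = |38.9 − 39.4| / 2.7 = 0.1852
Noncentrality parameter: δ = d·√n = 0.1852 × √49 = 1.2963
One-sided α = 0.1 → critical value z_{0.1} = 1.282.
Power = P(Z > 1.282 − δ) = Φ(0.015) = 0.5059.
Type II error: β = 1 − power = 1 − 0.5059 = 0.4941.

β ≈ 0.494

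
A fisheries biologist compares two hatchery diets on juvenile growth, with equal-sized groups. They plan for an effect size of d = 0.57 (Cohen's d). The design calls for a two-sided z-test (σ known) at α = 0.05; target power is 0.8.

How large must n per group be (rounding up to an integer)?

Set Φ(δ − 1.960) = 0.8; then δ − 1.960 = Φ⁻¹(0.8) = 0.842, giving δ = 2.802.
(Ignoring the negligible lower-tail rejection probability gives the usual closed-form inversion.)
δ = d·√(n/2) ⇒ n = 2(δ/d)² = 2 × (2.802 / 0.57)² = 48.32.
Round up to the next whole unit.

n = 49 per group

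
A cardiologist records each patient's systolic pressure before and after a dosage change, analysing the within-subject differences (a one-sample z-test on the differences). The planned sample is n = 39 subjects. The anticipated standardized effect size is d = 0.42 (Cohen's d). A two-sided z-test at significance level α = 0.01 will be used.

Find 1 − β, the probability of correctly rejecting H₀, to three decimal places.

Power ≈ 0.519

Noncentrality parameter: δ = d·√n = 0.42 × √39 = 2.6229
Critical value for a two-sided test at α = 0.01: z_{α/2} = 2.576.
Power = Φ(δ − 2.576) + Φ(−δ − 2.576) = Φ(0.047) + Φ(-5.199) = 0.5188 + 0.0000 = 0.5188.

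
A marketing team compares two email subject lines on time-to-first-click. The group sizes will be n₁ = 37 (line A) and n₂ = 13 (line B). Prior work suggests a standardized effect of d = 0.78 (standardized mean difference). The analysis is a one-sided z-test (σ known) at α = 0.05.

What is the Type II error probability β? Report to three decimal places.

β ≈ 0.219

Noncentrality parameter: δ = d / √(1/n₁ + 1/n₂) = 0.78 / √(1/37 + 1/13) = 2.4193
Critical value for a one-sided test at α = 0.05: z_α = 1.645.
Power = Φ(δ − 1.645) = Φ(0.774) = 0.7807.
Type II error: β = 1 − power = 1 − 0.7807 = 0.2193.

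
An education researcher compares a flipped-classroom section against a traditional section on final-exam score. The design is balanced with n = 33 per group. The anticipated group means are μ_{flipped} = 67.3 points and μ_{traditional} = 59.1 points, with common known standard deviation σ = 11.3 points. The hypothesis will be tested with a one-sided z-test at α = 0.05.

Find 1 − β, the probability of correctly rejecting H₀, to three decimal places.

Power ≈ 0.904

Standardized effect: d = |μ_{flipped} − μ_{traditional}| / σ = |67.3 − 59.1| / 11.3 = 0.7257
Noncentrality parameter: δ = d·√(n/2) = 0.7257 × √(33/2) = 2.9477
Critical value for a one-sided test at α = 0.05: z_α = 1.645.
Power = P(Z > 1.645 − δ) = Φ(1.303) = 0.9037.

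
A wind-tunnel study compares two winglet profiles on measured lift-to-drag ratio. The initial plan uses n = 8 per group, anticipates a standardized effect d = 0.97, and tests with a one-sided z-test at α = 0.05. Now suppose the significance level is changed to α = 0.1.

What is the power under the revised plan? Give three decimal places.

δ = d·√(n/2) = 0.97 × √(8/2) = 1.9400 (unchanged). New critical value: z_{0.1} = 1.282.
Revised power = Φ(δ − 1.282) = Φ(0.658) = 0.7449.

Power ≈ 0.745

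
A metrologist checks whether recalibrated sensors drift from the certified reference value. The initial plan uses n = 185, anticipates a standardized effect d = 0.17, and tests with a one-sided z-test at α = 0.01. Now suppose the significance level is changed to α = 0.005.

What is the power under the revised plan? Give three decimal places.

δ = d·√n = 0.17 × √185 = 2.3122 (unchanged). New critical value: z_{0.005} = 2.576.
Revised power = Φ(δ − 2.576) = Φ(-0.264) = 0.3961.

Power ≈ 0.396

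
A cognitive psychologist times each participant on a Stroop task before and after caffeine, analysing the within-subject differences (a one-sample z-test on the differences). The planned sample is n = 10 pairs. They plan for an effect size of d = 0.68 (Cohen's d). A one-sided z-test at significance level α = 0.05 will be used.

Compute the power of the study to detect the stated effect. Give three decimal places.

Power ≈ 0.693

Noncentrality parameter: δ = d·√n = 0.68 × √10 = 2.1503
One-sided α = 0.05 → critical value z_{0.05} = 1.645.
Power = Φ(δ − 1.645) = Φ(0.505) = 0.6934.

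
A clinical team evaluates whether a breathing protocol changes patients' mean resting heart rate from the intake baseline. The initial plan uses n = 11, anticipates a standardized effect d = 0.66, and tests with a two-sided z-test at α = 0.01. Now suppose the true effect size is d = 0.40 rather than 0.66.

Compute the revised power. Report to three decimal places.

With d = 0.40: δ = d·√n = 0.40 × √11 = 1.3266. Critical value z_{0.005} = 2.576.
Revised power = Φ(δ − 2.576) + Φ(−δ − 2.576) = Φ(-1.249) + Φ(-3.902) = 0.1058 + 0.0000 = 0.1058.

Power ≈ 0.106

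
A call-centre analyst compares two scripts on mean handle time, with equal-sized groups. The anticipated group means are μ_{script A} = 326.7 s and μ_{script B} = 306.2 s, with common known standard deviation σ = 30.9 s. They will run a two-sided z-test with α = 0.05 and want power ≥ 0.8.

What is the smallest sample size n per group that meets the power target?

n = 36 per group

Standardized effect: d = |μ_{script A} − μ_{script B}| / σ = |326.7 − 306.2| / 30.9 = 0.6634
For power 0.8 need Φ(δ − z_{0.025}) = 0.8, so δ = z_{0.025} + z_{0.20} = 1.960 + 0.842 = 2.802.
(For δ > 0 the lower-tail rejection region contributes negligibly to power, so the one-term inversion is standard.)
δ = d·√(n/2) ⇒ n = 2(δ/d)² = 2 × (2.802 / 0.6634)² = 35.67.
Round up to the next whole unit.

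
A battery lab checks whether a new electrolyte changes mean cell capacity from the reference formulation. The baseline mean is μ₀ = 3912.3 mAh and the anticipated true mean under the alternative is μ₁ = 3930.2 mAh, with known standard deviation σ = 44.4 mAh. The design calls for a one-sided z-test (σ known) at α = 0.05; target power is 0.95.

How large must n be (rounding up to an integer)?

n = 67

Standardized effect: d = |μ₁ − μ₀| / σ = |3930.2 − 3912.3| / 44.4 = 0.4032
For power 0.95 need Φ(δ − z_{0.05}) = 0.95, so δ = z_{0.05} + z_{0.05} = 1.645 + 1.645 = 3.290.
δ = d·√n ⇒ n = (δ/d)² = (3.290 / 0.4032)² = 66.58.
Round up to the next whole unit.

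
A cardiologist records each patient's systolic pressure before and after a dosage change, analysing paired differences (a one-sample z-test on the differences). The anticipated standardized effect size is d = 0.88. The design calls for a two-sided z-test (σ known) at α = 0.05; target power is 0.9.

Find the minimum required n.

n = 14

For power 0.9 need Φ(δ − z_{0.025}) = 0.9, so δ = z_{0.025} + z_{0.10} = 1.960 + 1.282 = 3.242.
(The Φ(−δ − z_{α/2}) term is vanishingly small for δ > 0 and is dropped in the standard sample-size formula.)
δ = d·√n ⇒ n = (δ/d)² = (3.242 / 0.88)² = 13.57.
Rounding up, n = 14.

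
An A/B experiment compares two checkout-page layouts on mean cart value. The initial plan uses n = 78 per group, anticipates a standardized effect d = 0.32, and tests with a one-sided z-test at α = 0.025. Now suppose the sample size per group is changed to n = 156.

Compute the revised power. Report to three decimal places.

With n = 156 per group: δ = d·√(n/2) = 0.32 × √(156/2) = 2.8262. Critical value z_{0.025} = 1.960.
Revised power = P(Z > 1.960 − δ) = Φ(0.866) = 0.8068.

Power ≈ 0.807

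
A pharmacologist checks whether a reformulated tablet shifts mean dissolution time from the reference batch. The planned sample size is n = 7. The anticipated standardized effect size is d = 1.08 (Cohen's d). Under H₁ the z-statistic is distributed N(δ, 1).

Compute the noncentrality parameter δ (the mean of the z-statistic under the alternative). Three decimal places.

δ ≈ 2.857

δ = d·√n = 1.08 × √7 = 2.8574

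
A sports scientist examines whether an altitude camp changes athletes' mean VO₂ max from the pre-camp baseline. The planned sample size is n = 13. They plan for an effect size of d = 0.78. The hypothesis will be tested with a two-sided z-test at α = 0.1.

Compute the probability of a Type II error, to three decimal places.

β ≈ 0.122

Noncentrality parameter: δ = d·√n = 0.78 × √13 = 2.8123
Critical value for a two-sided test at α = 0.1: z_{α/2} = 1.645.
Power = Φ(δ − 1.645) + Φ(−δ − 1.645) = Φ(1.167) + Φ(-4.457) = 0.8785 + 0.0000 = 0.8785.
Type II error: β = 1 − power = 1 − 0.8785 = 0.1215.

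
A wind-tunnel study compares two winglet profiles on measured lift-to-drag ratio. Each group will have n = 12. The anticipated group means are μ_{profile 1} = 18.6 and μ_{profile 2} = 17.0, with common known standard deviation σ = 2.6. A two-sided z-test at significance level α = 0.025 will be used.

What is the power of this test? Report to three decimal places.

Standardized effect: d = |μ_{profile 1} − μ_{profile 2}| / σ = |18.6 − 17.0| / 2.6 = 0.6154
Noncentrality parameter: δ = d·√(n/2) = 0.6154 × √(12/2) = 1.5074
Two-sided α = 0.025 → critical value z_{0.0125} = 2.241.
Power = Φ(δ − 2.241) + Φ(−δ − 2.241) = Φ(-0.734) + Φ(-3.749) = 0.2315 + 0.0001 = 0.2316.

Power ≈ 0.232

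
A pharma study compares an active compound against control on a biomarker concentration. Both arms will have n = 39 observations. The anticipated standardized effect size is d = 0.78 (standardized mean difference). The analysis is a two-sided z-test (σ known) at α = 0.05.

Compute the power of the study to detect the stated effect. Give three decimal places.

Power ≈ 0.931

Noncentrality parameter: δ = d·√(n/2) = 0.78 × √(39/2) = 3.4444
Two-sided α = 0.05 → critical value z_{0.025} = 1.960.
Power = Φ(δ − 1.960) + Φ(−δ − 1.960) = Φ(1.484) + Φ(-5.404) = 0.9312 + 0.0000 = 0.9312.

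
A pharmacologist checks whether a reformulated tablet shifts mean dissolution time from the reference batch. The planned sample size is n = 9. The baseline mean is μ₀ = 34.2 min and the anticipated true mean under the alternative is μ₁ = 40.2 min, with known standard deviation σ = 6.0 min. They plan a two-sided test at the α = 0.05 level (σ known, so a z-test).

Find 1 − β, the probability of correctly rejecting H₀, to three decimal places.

Standardized effect: d = |μ₁ − μ₀| / σ = |40.2 − 34.2| / 6.0 = 1.0000
Noncentrality parameter: δ = d·√n = 1.0000 × √9 = 3.0000
Two-sided α = 0.05 → critical value z_{0.025} = 1.960.
Power = Φ(δ − 1.960) + Φ(−δ − 1.960) = Φ(1.040) + Φ(-4.960) = 0.8508 + 0.0000 = 0.8508.

Power ≈ 0.851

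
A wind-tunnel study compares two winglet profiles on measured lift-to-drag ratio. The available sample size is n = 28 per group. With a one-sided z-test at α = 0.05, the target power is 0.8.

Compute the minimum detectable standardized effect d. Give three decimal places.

d ≈ 0.665

Need Φ(δ − 1.645) = 0.8, so δ = 1.645 + 0.842 = 2.486.
δ = d·√(n/2) ⇒ d = δ/√(n/2) = 2.486/√(28/2) = 0.6645.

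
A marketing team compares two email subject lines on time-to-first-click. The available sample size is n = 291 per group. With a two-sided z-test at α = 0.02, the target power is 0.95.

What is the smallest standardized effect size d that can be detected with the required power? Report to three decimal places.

d ≈ 0.329

Need Φ(δ − 2.326) = 0.95, so δ = 2.326 + 1.645 = 3.971.
(The second rejection-region term Φ(−δ − z_{α/2}) is negligible and dropped.)
δ = d·√(n/2) ⇒ d = δ/√(n/2) = 3.971/√(291/2) = 0.3292.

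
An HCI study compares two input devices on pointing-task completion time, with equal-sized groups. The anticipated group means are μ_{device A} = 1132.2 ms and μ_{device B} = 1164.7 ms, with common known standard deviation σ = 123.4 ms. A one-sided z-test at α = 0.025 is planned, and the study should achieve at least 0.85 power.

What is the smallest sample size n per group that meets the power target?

Standardized effect: d = |μ_{device A} − μ_{device B}| / σ = |1132.2 − 1164.7| / 123.4 = 0.2634
For power 0.85 need Φ(δ − z_{0.025}) = 0.85, so δ = z_{0.025} + z_{0.15} = 1.960 + 1.036 = 2.996.
δ = d·√(n/2) ⇒ n = 2(δ/d)² = 2 × (2.996 / 0.2634)² = 258.88.
Round up to the next whole unit.

n = 259 per group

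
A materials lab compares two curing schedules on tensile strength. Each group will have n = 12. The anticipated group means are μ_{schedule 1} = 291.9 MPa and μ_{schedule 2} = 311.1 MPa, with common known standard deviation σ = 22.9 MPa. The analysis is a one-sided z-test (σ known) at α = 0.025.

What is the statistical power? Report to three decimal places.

Power ≈ 0.537

Standardized effect: d = |μ_{schedule 1} − μ_{schedule 2}| / σ = |291.9 − 311.1| / 22.9 = 0.8384
Noncentrality parameter: δ = d·√(n/2) = 0.8384 × √(12/2) = 2.0537
One-sided α = 0.025 → critical value z_{0.025} = 1.960.
Power = P(Z > 1.960 − δ) = Φ(0.094) = 0.5373.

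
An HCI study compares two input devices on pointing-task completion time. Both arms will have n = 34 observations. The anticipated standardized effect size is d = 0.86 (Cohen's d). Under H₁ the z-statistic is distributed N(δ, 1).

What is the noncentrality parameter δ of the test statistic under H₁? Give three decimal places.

The noncentrality parameter scales effect size by the design's sample-size factor: δ = d·√(n/2) = 0.86 × √(34/2) = 3.5459

δ ≈ 3.546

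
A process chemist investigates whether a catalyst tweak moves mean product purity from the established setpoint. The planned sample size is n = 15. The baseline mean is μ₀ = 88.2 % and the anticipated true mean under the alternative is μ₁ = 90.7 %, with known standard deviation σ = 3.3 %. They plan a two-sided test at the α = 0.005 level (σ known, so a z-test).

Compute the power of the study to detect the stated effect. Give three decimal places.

Power ≈ 0.551

Standardized effect: d = |μ₁ − μ₀| / σ = |90.7 − 88.2| / 3.3 = 0.7576
Noncentrality parameter: δ = d·√n = 0.7576 × √15 = 2.9341
Critical value for a two-sided test at α = 0.005: z_{α/2} = 2.807.
Power = Φ(δ − 2.807) + Φ(−δ − 2.807) = Φ(0.127) + Φ(-5.741) = 0.5505 + 0.0000 = 0.5505.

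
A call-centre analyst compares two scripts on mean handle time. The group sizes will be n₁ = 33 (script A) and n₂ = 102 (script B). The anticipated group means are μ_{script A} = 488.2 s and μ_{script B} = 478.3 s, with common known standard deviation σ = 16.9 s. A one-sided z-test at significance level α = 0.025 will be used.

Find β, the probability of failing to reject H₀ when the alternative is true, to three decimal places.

Standardized effect: d = |μ_{script A} − μ_{script B}| / σ = |488.2 − 478.3| / 16.9 = 0.5858
Noncentrality parameter: δ = d / √(1/n₁ + 1/n₂) = 0.5858 / √(1/33 + 1/102) = 2.9251
One-sided α = 0.025 → critical value z_{0.025} = 1.960.
Power = Φ(δ − 1.960) = Φ(0.965) = 0.8328.
Type II error: β = 1 − power = 1 − 0.8328 = 0.1672.

β ≈ 0.167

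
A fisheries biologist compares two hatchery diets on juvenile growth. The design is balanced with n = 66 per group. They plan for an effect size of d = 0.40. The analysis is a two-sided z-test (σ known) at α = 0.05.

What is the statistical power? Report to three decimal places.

Noncentrality parameter: λ = d·√(n/2) = 0.40 × √(66/2) = 2.2978
Critical value for a two-sided test at α = 0.05: z_{α/2} = 1.960.
Power = Φ(λ − 1.960) + Φ(−λ − 1.960) = Φ(0.338) + Φ(-4.258) = 0.6323 + 0.0000 = 0.6323.

Power ≈ 0.632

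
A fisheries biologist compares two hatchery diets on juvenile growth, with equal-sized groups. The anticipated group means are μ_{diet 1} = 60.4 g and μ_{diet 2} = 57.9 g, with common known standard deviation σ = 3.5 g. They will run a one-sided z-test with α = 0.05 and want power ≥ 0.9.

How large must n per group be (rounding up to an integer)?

n = 34 per group

Standardized effect: d = |μ_{diet 1} − μ_{diet 2}| / σ = |60.4 − 57.9| / 3.5 = 0.7143
Set Φ(δ − 1.645) = 0.9; then δ − 1.645 = Φ⁻¹(0.9) = 1.282, giving δ = 2.926.
δ = d·√(n/2) ⇒ n = 2(δ/d)² = 2 × (2.926 / 0.7143)² = 33.57.
Round up to the next whole unit.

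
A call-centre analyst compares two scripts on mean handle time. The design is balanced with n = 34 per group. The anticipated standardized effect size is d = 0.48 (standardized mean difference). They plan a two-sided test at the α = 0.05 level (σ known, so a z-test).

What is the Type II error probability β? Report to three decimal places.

β ≈ 0.492

Noncentrality parameter: δ = d·√(n/2) = 0.48 × √(34/2) = 1.9791
Critical value for a two-sided test at α = 0.05: z_{α/2} = 1.960.
Power = Φ(δ − 1.960) + Φ(−δ − 1.960) = Φ(0.019) + Φ(-3.939) = 0.5076 + 0.0000 = 0.5077.
Type II error: β = 1 − power = 1 − 0.5077 = 0.4923.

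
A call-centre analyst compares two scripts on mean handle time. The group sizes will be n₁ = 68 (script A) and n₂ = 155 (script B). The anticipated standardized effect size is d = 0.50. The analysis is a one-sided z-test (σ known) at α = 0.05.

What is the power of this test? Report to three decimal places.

Noncentrality parameter: δ = d / √(1/n₁ + 1/n₂) = 0.50 / √(1/68 + 1/155) = 3.4375
One-sided α = 0.05 → critical value z_{0.05} = 1.645.
Power = Φ(δ − 1.645) = Φ(1.793) = 0.9635.

Power ≈ 0.963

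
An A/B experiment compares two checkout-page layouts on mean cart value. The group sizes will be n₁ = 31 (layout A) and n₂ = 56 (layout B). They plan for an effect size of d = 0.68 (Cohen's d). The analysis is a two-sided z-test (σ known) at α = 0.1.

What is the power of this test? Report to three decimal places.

Power ≈ 0.918

Noncentrality parameter: δ = d / √(1/n₁ + 1/n₂) = 0.68 / √(1/31 + 1/56) = 3.0376
Critical value for a two-sided test at α = 0.1: z_{α/2} = 1.645.
Power = Φ(δ − 1.645) + Φ(−δ − 1.645) = Φ(1.393) + Φ(-4.682) = 0.9181 + 0.0000 = 0.9181.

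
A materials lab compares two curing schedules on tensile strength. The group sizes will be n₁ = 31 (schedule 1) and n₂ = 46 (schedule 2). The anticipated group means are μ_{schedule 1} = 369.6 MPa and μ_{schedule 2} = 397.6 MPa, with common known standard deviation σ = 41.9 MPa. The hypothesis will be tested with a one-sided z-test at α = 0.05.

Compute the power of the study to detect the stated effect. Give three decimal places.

Standardized effect: d = |μ_{schedule 1} − μ_{schedule 2}| / σ = |369.6 − 397.6| / 41.9 = 0.6683
Noncentrality parameter: δ = d / √(1/n₁ + 1/n₂) = 0.6683 / √(1/31 + 1/46) = 2.8758
One-sided α = 0.05 → critical value z_{0.05} = 1.645.
Power = P(Z > 1.645 − δ) = Φ(1.231) = 0.8908.

Power ≈ 0.891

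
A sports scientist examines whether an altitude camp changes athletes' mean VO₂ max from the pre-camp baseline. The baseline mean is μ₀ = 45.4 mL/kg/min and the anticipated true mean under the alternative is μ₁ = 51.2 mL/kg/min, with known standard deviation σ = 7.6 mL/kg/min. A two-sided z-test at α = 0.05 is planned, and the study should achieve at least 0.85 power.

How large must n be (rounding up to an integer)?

Standardized effect: d = |μ₁ − μ₀| / σ = |51.2 − 45.4| / 7.6 = 0.7632
For power 0.85 need Φ(δ − z_{0.025}) = 0.85, so δ = z_{0.025} + z_{0.15} = 1.960 + 1.036 = 2.996.
(For δ > 0 the lower-tail rejection region contributes negligibly to power, so the one-term inversion is standard.)
δ = d·√n ⇒ n = (δ/d)² = (2.996 / 0.7632)² = 15.42.
Rounding up, n = 16.

n = 16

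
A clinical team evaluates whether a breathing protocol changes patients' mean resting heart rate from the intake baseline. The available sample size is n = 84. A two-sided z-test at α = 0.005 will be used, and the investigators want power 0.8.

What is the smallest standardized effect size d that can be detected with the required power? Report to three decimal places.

Required noncentrality: δ = z_{0.0025} + z_{0.20} = 2.807 + 0.842 = 3.649.
(Lower-tail contribution to power is negligible for δ > 0.)
δ = d·√n ⇒ d = δ/√n = 3.649/√84 = 0.3981.

d ≈ 0.398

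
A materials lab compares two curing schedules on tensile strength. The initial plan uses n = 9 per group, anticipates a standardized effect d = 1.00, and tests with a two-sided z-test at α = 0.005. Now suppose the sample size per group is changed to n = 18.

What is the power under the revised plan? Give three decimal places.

With n = 18 per group: δ = d·√(n/2) = 1.00 × √(18/2) = 3.0000. Critical value z_{0.0025} = 2.807.
Revised power = Φ(δ − 2.807) + Φ(−δ − 2.807) = Φ(0.193) + Φ(-5.807) = 0.5765 + 0.0000 = 0.5765.

Power ≈ 0.577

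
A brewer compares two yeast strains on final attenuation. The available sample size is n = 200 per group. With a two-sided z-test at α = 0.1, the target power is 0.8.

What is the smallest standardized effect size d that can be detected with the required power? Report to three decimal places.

d ≈ 0.249

Need Φ(δ − 1.645) = 0.8, so δ = 1.645 + 0.842 = 2.486.
(Lower-tail contribution to power is negligible for δ > 0.)
δ = d·√(n/2) ⇒ d = δ/√(n/2) = 2.486/√(200/2) = 0.2486.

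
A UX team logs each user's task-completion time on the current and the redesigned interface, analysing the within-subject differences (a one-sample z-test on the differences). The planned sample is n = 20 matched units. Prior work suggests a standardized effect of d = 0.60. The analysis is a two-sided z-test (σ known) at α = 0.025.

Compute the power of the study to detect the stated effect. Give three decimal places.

Noncentrality parameter: δ = d·√n = 0.60 × √20 = 2.6833
Critical value for a two-sided test at α = 0.025: z_{α/2} = 2.241.
Power = Φ(δ − 2.241) + Φ(−δ − 2.241) = Φ(0.442) + Φ(-4.925) = 0.6707 + 0.0000 = 0.6707.

Power ≈ 0.671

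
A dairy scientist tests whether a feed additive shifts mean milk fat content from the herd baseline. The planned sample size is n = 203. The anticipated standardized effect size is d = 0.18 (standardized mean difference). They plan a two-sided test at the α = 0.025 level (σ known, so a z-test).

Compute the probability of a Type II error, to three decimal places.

β ≈ 0.373

Noncentrality parameter: λ = d·√n = 0.18 × √203 = 2.5646
Critical value for a two-sided test at α = 0.025: z_{α/2} = 2.241.
Power = Φ(λ − 2.241) + Φ(−λ − 2.241) = Φ(0.323) + Φ(-4.806) = 0.6267 + 0.0000 = 0.6267.
Type II error: β = 1 − power = 1 − 0.6267 = 0.3733.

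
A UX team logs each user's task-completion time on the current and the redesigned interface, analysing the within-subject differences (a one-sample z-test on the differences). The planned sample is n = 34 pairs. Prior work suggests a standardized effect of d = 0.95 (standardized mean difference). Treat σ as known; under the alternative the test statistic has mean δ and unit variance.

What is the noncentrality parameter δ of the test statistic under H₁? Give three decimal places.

δ ≈ 5.539

The noncentrality parameter scales effect size by the design's sample-size factor: δ = d·√n = 0.95 × √34 = 5.5394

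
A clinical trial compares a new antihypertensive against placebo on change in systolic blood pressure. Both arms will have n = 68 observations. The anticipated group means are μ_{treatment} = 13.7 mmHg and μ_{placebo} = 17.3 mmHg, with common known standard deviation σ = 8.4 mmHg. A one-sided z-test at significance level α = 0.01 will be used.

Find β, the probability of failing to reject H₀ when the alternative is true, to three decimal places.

β ≈ 0.431

Standardized effect: d = |μ_{treatment} − μ_{placebo}| / σ = |13.7 − 17.3| / 8.4 = 0.4286
Noncentrality parameter: δ = d·√(n/2) = 0.4286 × √(68/2) = 2.4990
Critical value for a one-sided test at α = 0.01: z_α = 2.326.
Power = P(Z > 2.326 − δ) = Φ(0.173) = 0.5685.
Type II error: β = 1 − power = 1 − 0.5685 = 0.4315.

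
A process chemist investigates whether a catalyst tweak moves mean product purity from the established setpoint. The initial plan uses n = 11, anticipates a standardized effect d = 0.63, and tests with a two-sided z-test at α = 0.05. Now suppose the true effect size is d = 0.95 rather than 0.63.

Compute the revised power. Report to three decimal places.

With d = 0.95: δ = d·√n = 0.95 × √11 = 3.1508. Critical value z_{0.025} = 1.960.
Revised power = Φ(δ − 1.960) + Φ(−δ − 1.960) = Φ(1.191) + Φ(-5.111) = 0.8831 + 0.0000 = 0.8831.

Power ≈ 0.883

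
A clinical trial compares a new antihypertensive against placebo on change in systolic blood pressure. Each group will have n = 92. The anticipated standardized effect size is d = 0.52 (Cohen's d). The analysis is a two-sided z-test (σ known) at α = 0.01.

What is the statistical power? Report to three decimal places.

Power ≈ 0.829

Noncentrality parameter: λ = d·√(n/2) = 0.52 × √(92/2) = 3.5268
Two-sided α = 0.01 → critical value z_{0.005} = 2.576.
Power = Φ(λ − 2.576) + Φ(−λ − 2.576) = Φ(0.951) + Φ(-6.103) = 0.8292 + 0.0000 = 0.8292.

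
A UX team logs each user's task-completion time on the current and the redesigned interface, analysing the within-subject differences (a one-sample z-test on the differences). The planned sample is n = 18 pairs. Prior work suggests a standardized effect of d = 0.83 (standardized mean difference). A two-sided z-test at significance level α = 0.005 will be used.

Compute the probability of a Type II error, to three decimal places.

Noncentrality parameter: λ = d·√n = 0.83 × √18 = 3.5214
Two-sided α = 0.005 → critical value z_{0.0025} = 2.807.
Power = Φ(λ − 2.807) + Φ(−λ − 2.807) = Φ(0.714) + Φ(-6.328) = 0.7625 + 0.0000 = 0.7625.
Type II error: β = 1 − power = 1 − 0.7625 = 0.2375.

β ≈ 0.238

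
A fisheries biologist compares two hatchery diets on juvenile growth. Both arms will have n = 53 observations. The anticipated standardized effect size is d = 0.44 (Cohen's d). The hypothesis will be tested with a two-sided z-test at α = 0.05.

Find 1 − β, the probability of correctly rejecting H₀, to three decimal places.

Power ≈ 0.620

Noncentrality parameter: δ = d·√(n/2) = 0.44 × √(53/2) = 2.2650
Two-sided α = 0.05 → critical value z_{0.025} = 1.960.
Power = Φ(δ − 1.960) + Φ(−δ − 1.960) = Φ(0.305) + Φ(-4.225) = 0.6198 + 0.0000 = 0.6199.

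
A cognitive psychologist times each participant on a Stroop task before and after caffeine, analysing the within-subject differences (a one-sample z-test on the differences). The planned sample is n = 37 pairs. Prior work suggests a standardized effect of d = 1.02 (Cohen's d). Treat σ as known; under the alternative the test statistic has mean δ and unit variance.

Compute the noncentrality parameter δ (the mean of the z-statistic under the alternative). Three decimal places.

δ ≈ 6.204

δ = d·√n = 1.02 × √37 = 6.2044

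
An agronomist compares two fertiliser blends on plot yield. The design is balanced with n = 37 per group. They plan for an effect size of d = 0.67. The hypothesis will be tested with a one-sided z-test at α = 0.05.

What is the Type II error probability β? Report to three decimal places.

β ≈ 0.108

Noncentrality parameter: δ = d·√(n/2) = 0.67 × √(37/2) = 2.8818
One-sided α = 0.05 → critical value z_{0.05} = 1.645.
Power = Φ(δ − 1.645) = Φ(1.237) = 0.8919.
Type II error: β = 1 − power = 1 − 0.8919 = 0.1081.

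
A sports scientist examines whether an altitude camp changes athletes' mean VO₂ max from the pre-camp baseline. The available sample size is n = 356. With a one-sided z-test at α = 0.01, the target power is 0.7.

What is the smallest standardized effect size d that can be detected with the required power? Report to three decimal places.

Need Φ(δ − 2.326) = 0.7, so δ = 2.326 + 0.524 = 2.851.
δ = d·√n ⇒ d = δ/√n = 2.851/√356 = 0.1511.

d ≈ 0.151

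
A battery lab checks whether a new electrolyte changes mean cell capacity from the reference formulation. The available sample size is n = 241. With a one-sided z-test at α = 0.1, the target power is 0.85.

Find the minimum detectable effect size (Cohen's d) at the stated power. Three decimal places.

Required noncentrality: δ = z_{0.1} + z_{0.15} = 1.282 + 1.036 = 2.318.
δ = d·√n ⇒ d = δ/√n = 2.318/√241 = 0.1493.

d ≈ 0.149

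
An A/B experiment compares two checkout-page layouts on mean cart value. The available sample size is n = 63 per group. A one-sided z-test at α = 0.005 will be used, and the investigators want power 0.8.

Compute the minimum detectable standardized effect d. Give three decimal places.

Need Φ(δ − 2.576) = 0.8, so δ = 2.576 + 0.842 = 3.417.
δ = d·√(n/2) ⇒ d = δ/√(n/2) = 3.417/√(63/2) = 0.6089.

d ≈ 0.609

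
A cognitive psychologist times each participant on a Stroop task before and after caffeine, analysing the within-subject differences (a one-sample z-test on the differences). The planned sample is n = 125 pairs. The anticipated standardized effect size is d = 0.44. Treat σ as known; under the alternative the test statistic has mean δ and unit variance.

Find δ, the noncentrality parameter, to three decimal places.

δ ≈ 4.919

δ = d·√n = 0.44 × √125 = 4.9193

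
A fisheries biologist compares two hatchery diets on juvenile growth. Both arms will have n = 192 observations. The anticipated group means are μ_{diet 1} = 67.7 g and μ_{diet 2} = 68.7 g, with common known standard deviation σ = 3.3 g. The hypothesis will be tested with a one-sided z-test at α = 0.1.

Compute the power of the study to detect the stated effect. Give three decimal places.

Power ≈ 0.954

Standardized effect: d = |μ_{diet 1} − μ_{diet 2}| / σ = |67.7 − 68.7| / 3.3 = 0.3030
Noncentrality parameter: δ = d·√(n/2) = 0.3030 × √(192/2) = 2.9691
Critical value for a one-sided test at α = 0.1: z_α = 1.282.
Power = P(Z > 1.282 − δ) = Φ(1.688) = 0.9542.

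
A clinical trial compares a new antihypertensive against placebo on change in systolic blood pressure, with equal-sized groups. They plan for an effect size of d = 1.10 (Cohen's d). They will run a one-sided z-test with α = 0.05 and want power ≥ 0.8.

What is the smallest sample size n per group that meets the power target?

n = 11 per group

For power 0.8 need Φ(δ − z_{0.05}) = 0.8, so δ = z_{0.05} + z_{0.20} = 1.645 + 0.842 = 2.486.
δ = d·√(n/2) ⇒ n = 2(δ/d)² = 2 × (2.486 / 1.10)² = 10.22.
Round up to the next whole unit.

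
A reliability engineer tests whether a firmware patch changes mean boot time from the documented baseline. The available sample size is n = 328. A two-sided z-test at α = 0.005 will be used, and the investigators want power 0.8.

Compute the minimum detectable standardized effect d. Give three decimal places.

d ≈ 0.201

Need Φ(δ − 2.807) = 0.8, so δ = 2.807 + 0.842 = 3.649.
(The second rejection-region term Φ(−δ − z_{α/2}) is negligible and dropped.)
δ = d·√n ⇒ d = δ/√n = 3.649/√328 = 0.2015.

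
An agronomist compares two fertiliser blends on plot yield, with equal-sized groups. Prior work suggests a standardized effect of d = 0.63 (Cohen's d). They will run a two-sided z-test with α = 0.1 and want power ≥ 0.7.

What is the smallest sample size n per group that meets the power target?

For power 0.7 need Φ(δ − z_{0.05}) = 0.7, so δ = z_{0.05} + z_{0.30} = 1.645 + 0.524 = 2.169.
(The Φ(−δ − z_{α/2}) term is vanishingly small for δ > 0 and is dropped in the standard sample-size formula.)
δ = d·√(n/2) ⇒ n = 2(δ/d)² = 2 × (2.169 / 0.63)² = 23.71.
Round up to the next whole unit.

n = 24 per group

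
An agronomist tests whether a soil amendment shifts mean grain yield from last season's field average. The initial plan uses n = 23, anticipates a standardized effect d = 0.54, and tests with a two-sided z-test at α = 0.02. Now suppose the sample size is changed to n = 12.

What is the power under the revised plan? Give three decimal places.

With n = 12: δ = d·√n = 0.54 × √12 = 1.8706. Critical value z_{0.01} = 2.326.
Revised power = Φ(δ − 2.326) + Φ(−δ − 2.326) = Φ(-0.456) + Φ(-4.197) = 0.3243 + 0.0000 = 0.3243.

Power ≈ 0.324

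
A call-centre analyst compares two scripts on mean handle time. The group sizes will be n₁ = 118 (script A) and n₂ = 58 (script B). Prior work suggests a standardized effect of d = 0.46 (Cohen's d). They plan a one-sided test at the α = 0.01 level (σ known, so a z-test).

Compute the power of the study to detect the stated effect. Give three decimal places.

Power ≈ 0.706

Noncentrality parameter: λ = d / √(1/n₁ + 1/n₂) = 0.46 / √(1/118 + 1/58) = 2.8685
One-sided α = 0.01 → critical value z_{0.01} = 2.326.
Power = P(Z > 2.326 − λ) = Φ(0.542) = 0.7061.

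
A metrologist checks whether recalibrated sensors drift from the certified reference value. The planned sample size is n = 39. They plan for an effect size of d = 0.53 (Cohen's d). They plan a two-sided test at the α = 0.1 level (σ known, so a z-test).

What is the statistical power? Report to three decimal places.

Noncentrality parameter: δ = d·√n = 0.53 × √39 = 3.3098
Critical value for a two-sided test at α = 0.1: z_{α/2} = 1.645.
Power = Φ(δ − 1.645) + Φ(−δ − 1.645) = Φ(1.665) + Φ(-4.955) = 0.9520 + 0.0000 = 0.9520.

Power ≈ 0.952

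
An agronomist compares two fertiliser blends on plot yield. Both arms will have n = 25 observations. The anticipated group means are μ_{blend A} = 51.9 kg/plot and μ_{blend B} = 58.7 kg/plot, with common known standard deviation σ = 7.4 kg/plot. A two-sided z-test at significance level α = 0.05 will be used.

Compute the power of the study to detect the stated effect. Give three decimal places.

Power ≈ 0.901

Standardized effect: d = |μ_{blend A} − μ_{blend B}| / σ = |51.9 − 58.7| / 7.4 = 0.9189
Noncentrality parameter: λ = d·√(n/2) = 0.9189 × √(25/2) = 3.2489
Critical value for a two-sided test at α = 0.05: z_{α/2} = 1.960.
Power = Φ(λ − 1.960) + Φ(−λ − 1.960) = Φ(1.289) + Φ(-5.209) = 0.9013 + 0.0000 = 0.9013.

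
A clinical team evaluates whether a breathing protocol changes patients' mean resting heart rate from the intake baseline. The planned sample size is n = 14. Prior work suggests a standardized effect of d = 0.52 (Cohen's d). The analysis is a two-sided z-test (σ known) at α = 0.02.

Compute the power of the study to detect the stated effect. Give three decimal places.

Power ≈ 0.352

Noncentrality parameter: δ = d·√n = 0.52 × √14 = 1.9457
Two-sided α = 0.02 → critical value z_{0.01} = 2.326.
Power = Φ(δ − 2.326) + Φ(−δ − 2.326) = Φ(-0.381) + Φ(-4.272) = 0.3517 + 0.0000 = 0.3517.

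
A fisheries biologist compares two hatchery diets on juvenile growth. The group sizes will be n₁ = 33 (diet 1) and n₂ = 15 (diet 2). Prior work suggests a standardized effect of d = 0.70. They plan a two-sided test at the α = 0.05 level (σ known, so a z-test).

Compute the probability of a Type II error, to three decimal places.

Noncentrality parameter: λ = d / √(1/n₁ + 1/n₂) = 0.70 / √(1/33 + 1/15) = 2.2479
Two-sided α = 0.05 → critical value z_{0.025} = 1.960.
Power = Φ(λ − 1.960) + Φ(−λ − 1.960) = Φ(0.288) + Φ(-4.208) = 0.6133 + 0.0000 = 0.6133.
Type II error: β = 1 − power = 1 − 0.6133 = 0.3867.

β ≈ 0.387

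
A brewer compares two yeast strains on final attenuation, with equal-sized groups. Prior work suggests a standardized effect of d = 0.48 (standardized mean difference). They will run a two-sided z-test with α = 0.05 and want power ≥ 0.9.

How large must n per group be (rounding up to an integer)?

n = 92 per group

For power 0.9 need Φ(δ − z_{0.025}) = 0.9, so δ = z_{0.025} + z_{0.10} = 1.960 + 1.282 = 3.242.
(The Φ(−δ − z_{α/2}) term is vanishingly small for δ > 0 and is dropped in the standard sample-size formula.)
δ = d·√(n/2) ⇒ n = 2(δ/d)² = 2 × (3.242 / 0.48)² = 91.21.
Rounding up, n = 92 per group.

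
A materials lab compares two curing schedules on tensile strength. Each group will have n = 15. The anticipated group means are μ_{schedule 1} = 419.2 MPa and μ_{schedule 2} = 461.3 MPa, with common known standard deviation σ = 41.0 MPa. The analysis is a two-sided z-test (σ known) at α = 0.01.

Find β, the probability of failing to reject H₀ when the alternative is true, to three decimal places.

Standardized effect: d = |μ_{schedule 1} − μ_{schedule 2}| / σ = |419.2 − 461.3| / 41.0 = 1.0268
Noncentrality parameter: δ = d·√(n/2) = 1.0268 × √(15/2) = 2.8121
Two-sided α = 0.01 → critical value z_{0.005} = 2.576.
Power = Φ(δ − 2.576) + Φ(−δ − 2.576) = Φ(0.236) + Φ(-5.388) = 0.5934 + 0.0000 = 0.5934.
Type II error: β = 1 − power = 1 − 0.5934 = 0.4066.

β ≈ 0.407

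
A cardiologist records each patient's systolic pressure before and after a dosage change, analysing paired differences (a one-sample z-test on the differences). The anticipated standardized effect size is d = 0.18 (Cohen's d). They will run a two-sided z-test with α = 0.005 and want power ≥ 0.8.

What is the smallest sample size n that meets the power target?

n = 411

For power 0.8 need Φ(δ − z_{0.0025}) = 0.8, so δ = z_{0.0025} + z_{0.20} = 2.807 + 0.842 = 3.649.
(The Φ(−δ − z_{α/2}) term is vanishingly small for δ > 0 and is dropped in the standard sample-size formula.)
δ = d·√n ⇒ n = (δ/d)² = (3.649 / 0.18)² = 410.89.
Round up to the next whole unit.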